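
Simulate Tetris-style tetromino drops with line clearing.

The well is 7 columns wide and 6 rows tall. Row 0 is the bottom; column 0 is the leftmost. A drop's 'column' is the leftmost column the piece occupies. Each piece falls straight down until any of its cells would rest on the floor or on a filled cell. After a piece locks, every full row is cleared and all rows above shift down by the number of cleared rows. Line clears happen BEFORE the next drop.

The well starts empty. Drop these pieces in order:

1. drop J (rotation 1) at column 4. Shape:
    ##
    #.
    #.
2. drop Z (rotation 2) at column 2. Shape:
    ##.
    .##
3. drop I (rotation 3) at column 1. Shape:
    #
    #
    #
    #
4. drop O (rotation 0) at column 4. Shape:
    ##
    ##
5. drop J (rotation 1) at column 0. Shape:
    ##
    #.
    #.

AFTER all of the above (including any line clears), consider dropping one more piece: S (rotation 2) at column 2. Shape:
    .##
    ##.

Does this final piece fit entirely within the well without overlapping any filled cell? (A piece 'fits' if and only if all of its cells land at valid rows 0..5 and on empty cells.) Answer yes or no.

Drop 1: J rot1 at col 4 lands with bottom-row=0; cleared 0 line(s) (total 0); column heights now [0 0 0 0 3 3 0], max=3
Drop 2: Z rot2 at col 2 lands with bottom-row=3; cleared 0 line(s) (total 0); column heights now [0 0 5 5 4 3 0], max=5
Drop 3: I rot3 at col 1 lands with bottom-row=0; cleared 0 line(s) (total 0); column heights now [0 4 5 5 4 3 0], max=5
Drop 4: O rot0 at col 4 lands with bottom-row=4; cleared 0 line(s) (total 0); column heights now [0 4 5 5 6 6 0], max=6
Drop 5: J rot1 at col 0 lands with bottom-row=2; cleared 0 line(s) (total 0); column heights now [5 5 5 5 6 6 0], max=6
Test piece S rot2 at col 2 (width 3): heights before test = [5 5 5 5 6 6 0]; fits = False

Answer: no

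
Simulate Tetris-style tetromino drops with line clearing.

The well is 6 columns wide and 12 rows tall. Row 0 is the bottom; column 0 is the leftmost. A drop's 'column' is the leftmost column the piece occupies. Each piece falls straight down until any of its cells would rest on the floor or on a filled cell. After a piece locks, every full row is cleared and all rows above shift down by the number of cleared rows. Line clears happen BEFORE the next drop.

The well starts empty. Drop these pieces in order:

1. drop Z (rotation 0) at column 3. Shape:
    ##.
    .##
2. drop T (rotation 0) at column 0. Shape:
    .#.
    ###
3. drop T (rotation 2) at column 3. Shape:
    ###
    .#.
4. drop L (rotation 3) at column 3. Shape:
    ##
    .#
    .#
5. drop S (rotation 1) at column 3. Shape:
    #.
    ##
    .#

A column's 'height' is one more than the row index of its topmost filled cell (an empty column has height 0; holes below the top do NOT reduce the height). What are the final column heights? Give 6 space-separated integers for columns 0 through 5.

Answer: 1 2 1 10 9 4

Derivation:
Drop 1: Z rot0 at col 3 lands with bottom-row=0; cleared 0 line(s) (total 0); column heights now [0 0 0 2 2 1], max=2
Drop 2: T rot0 at col 0 lands with bottom-row=0; cleared 0 line(s) (total 0); column heights now [1 2 1 2 2 1], max=2
Drop 3: T rot2 at col 3 lands with bottom-row=2; cleared 0 line(s) (total 0); column heights now [1 2 1 4 4 4], max=4
Drop 4: L rot3 at col 3 lands with bottom-row=4; cleared 0 line(s) (total 0); column heights now [1 2 1 7 7 4], max=7
Drop 5: S rot1 at col 3 lands with bottom-row=7; cleared 0 line(s) (total 0); column heights now [1 2 1 10 9 4], max=10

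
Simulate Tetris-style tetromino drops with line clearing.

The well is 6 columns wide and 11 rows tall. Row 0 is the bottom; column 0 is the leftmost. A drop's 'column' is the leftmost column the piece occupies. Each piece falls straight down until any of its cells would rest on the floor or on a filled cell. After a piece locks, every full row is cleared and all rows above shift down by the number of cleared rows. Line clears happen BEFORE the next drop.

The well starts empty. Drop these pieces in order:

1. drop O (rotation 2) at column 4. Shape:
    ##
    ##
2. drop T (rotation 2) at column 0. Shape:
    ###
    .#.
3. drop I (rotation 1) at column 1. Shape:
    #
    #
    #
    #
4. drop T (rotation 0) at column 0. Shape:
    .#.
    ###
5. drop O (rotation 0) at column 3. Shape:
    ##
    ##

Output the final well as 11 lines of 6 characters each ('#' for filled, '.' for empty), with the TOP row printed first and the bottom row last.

Answer: ......
......
......
.#....
###...
.#....
.#....
.#.##.
.#.##.
###.##
.#..##

Derivation:
Drop 1: O rot2 at col 4 lands with bottom-row=0; cleared 0 line(s) (total 0); column heights now [0 0 0 0 2 2], max=2
Drop 2: T rot2 at col 0 lands with bottom-row=0; cleared 0 line(s) (total 0); column heights now [2 2 2 0 2 2], max=2
Drop 3: I rot1 at col 1 lands with bottom-row=2; cleared 0 line(s) (total 0); column heights now [2 6 2 0 2 2], max=6
Drop 4: T rot0 at col 0 lands with bottom-row=6; cleared 0 line(s) (total 0); column heights now [7 8 7 0 2 2], max=8
Drop 5: O rot0 at col 3 lands with bottom-row=2; cleared 0 line(s) (total 0); column heights now [7 8 7 4 4 2], max=8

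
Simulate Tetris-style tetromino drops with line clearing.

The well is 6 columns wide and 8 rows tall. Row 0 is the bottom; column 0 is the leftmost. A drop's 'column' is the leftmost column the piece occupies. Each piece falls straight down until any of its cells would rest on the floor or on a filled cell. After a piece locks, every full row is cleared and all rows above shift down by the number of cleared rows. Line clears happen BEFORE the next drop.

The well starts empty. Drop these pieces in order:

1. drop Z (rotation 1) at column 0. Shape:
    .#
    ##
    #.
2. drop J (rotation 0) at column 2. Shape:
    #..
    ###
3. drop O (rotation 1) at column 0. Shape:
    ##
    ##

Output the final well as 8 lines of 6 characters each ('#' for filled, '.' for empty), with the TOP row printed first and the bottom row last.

Drop 1: Z rot1 at col 0 lands with bottom-row=0; cleared 0 line(s) (total 0); column heights now [2 3 0 0 0 0], max=3
Drop 2: J rot0 at col 2 lands with bottom-row=0; cleared 0 line(s) (total 0); column heights now [2 3 2 1 1 0], max=3
Drop 3: O rot1 at col 0 lands with bottom-row=3; cleared 0 line(s) (total 0); column heights now [5 5 2 1 1 0], max=5

Answer: ......
......
......
##....
##....
.#....
###...
#.###.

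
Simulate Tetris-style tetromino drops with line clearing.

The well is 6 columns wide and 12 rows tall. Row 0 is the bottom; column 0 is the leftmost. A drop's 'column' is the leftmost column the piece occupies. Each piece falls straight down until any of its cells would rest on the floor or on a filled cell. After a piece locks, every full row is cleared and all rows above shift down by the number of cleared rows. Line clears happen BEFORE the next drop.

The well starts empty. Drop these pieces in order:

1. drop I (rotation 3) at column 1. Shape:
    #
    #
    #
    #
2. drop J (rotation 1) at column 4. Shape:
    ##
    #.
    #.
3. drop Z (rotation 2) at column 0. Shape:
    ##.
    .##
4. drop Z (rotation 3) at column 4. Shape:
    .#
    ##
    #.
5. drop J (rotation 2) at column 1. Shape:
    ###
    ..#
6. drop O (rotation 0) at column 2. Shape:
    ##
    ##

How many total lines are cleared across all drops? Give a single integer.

Answer: 0

Derivation:
Drop 1: I rot3 at col 1 lands with bottom-row=0; cleared 0 line(s) (total 0); column heights now [0 4 0 0 0 0], max=4
Drop 2: J rot1 at col 4 lands with bottom-row=0; cleared 0 line(s) (total 0); column heights now [0 4 0 0 3 3], max=4
Drop 3: Z rot2 at col 0 lands with bottom-row=4; cleared 0 line(s) (total 0); column heights now [6 6 5 0 3 3], max=6
Drop 4: Z rot3 at col 4 lands with bottom-row=3; cleared 0 line(s) (total 0); column heights now [6 6 5 0 5 6], max=6
Drop 5: J rot2 at col 1 lands with bottom-row=5; cleared 0 line(s) (total 0); column heights now [6 7 7 7 5 6], max=7
Drop 6: O rot0 at col 2 lands with bottom-row=7; cleared 0 line(s) (total 0); column heights now [6 7 9 9 5 6], max=9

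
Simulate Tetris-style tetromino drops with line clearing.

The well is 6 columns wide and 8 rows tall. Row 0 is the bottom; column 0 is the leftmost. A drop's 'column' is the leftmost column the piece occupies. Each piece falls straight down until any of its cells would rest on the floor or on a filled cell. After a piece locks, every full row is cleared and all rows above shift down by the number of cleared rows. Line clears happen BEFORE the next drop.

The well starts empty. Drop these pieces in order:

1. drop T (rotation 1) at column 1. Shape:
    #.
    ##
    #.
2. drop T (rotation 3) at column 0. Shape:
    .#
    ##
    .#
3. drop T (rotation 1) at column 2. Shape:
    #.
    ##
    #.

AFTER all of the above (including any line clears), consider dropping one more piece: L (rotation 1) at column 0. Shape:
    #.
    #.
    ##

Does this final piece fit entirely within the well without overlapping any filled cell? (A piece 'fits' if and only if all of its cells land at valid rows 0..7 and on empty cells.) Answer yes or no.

Answer: no

Derivation:
Drop 1: T rot1 at col 1 lands with bottom-row=0; cleared 0 line(s) (total 0); column heights now [0 3 2 0 0 0], max=3
Drop 2: T rot3 at col 0 lands with bottom-row=3; cleared 0 line(s) (total 0); column heights now [5 6 2 0 0 0], max=6
Drop 3: T rot1 at col 2 lands with bottom-row=2; cleared 0 line(s) (total 0); column heights now [5 6 5 4 0 0], max=6
Test piece L rot1 at col 0 (width 2): heights before test = [5 6 5 4 0 0]; fits = False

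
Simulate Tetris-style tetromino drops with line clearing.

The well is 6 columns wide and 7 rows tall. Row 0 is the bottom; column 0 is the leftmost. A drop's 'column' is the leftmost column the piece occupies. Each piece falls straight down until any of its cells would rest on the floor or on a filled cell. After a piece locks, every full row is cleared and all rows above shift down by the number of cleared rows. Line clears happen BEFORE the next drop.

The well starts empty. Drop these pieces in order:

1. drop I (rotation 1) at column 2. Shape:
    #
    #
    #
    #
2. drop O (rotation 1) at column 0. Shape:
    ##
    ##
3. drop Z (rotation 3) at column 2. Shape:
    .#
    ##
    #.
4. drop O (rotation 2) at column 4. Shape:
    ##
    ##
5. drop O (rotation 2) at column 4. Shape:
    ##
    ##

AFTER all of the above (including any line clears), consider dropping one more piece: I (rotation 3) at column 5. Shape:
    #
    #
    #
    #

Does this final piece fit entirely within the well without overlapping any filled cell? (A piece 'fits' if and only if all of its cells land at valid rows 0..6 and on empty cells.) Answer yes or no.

Answer: no

Derivation:
Drop 1: I rot1 at col 2 lands with bottom-row=0; cleared 0 line(s) (total 0); column heights now [0 0 4 0 0 0], max=4
Drop 2: O rot1 at col 0 lands with bottom-row=0; cleared 0 line(s) (total 0); column heights now [2 2 4 0 0 0], max=4
Drop 3: Z rot3 at col 2 lands with bottom-row=4; cleared 0 line(s) (total 0); column heights now [2 2 6 7 0 0], max=7
Drop 4: O rot2 at col 4 lands with bottom-row=0; cleared 0 line(s) (total 0); column heights now [2 2 6 7 2 2], max=7
Drop 5: O rot2 at col 4 lands with bottom-row=2; cleared 0 line(s) (total 0); column heights now [2 2 6 7 4 4], max=7
Test piece I rot3 at col 5 (width 1): heights before test = [2 2 6 7 4 4]; fits = False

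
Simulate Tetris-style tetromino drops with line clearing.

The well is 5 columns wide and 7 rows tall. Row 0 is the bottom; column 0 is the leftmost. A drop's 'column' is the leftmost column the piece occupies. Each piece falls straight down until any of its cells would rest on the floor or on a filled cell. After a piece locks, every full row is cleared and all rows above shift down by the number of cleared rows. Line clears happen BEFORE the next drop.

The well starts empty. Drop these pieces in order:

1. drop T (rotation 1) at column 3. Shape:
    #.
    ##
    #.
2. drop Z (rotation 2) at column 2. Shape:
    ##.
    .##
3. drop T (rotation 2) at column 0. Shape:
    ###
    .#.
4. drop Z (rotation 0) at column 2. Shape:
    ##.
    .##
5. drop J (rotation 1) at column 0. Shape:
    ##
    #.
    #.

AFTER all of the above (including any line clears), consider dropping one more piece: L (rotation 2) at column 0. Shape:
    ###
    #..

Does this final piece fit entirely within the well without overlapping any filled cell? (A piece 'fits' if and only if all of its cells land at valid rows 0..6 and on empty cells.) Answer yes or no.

Drop 1: T rot1 at col 3 lands with bottom-row=0; cleared 0 line(s) (total 0); column heights now [0 0 0 3 2], max=3
Drop 2: Z rot2 at col 2 lands with bottom-row=3; cleared 0 line(s) (total 0); column heights now [0 0 5 5 4], max=5
Drop 3: T rot2 at col 0 lands with bottom-row=4; cleared 0 line(s) (total 0); column heights now [6 6 6 5 4], max=6
Drop 4: Z rot0 at col 2 lands with bottom-row=5; cleared 1 line(s) (total 1); column heights now [0 5 6 6 4], max=6
Drop 5: J rot1 at col 0 lands with bottom-row=3; cleared 0 line(s) (total 1); column heights now [6 6 6 6 4], max=6
Test piece L rot2 at col 0 (width 3): heights before test = [6 6 6 6 4]; fits = False

Answer: no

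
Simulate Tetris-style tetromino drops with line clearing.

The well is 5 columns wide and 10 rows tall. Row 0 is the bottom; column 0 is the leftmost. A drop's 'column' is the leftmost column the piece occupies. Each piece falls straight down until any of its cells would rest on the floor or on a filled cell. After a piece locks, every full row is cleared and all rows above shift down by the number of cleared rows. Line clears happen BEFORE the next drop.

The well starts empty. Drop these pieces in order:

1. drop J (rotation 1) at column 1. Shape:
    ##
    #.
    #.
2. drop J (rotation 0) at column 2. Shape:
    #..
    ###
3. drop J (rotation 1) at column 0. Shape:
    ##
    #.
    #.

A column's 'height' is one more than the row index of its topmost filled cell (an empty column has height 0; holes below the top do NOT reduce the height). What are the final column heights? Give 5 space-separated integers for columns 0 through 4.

Drop 1: J rot1 at col 1 lands with bottom-row=0; cleared 0 line(s) (total 0); column heights now [0 3 3 0 0], max=3
Drop 2: J rot0 at col 2 lands with bottom-row=3; cleared 0 line(s) (total 0); column heights now [0 3 5 4 4], max=5
Drop 3: J rot1 at col 0 lands with bottom-row=1; cleared 1 line(s) (total 1); column heights now [3 3 4 0 0], max=4

Answer: 3 3 4 0 0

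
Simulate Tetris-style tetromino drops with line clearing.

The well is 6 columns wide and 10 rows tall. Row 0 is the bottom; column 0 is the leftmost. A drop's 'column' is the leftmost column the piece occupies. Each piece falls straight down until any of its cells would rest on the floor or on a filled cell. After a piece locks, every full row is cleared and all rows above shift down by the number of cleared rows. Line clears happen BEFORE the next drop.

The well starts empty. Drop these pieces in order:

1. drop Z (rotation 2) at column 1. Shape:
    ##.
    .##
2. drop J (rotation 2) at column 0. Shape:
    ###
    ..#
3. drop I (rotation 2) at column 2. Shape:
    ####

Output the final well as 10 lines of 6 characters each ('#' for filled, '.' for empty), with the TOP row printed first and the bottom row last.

Answer: ......
......
......
......
......
..####
###...
..#...
.##...
..##..

Derivation:
Drop 1: Z rot2 at col 1 lands with bottom-row=0; cleared 0 line(s) (total 0); column heights now [0 2 2 1 0 0], max=2
Drop 2: J rot2 at col 0 lands with bottom-row=2; cleared 0 line(s) (total 0); column heights now [4 4 4 1 0 0], max=4
Drop 3: I rot2 at col 2 lands with bottom-row=4; cleared 0 line(s) (total 0); column heights now [4 4 5 5 5 5], max=5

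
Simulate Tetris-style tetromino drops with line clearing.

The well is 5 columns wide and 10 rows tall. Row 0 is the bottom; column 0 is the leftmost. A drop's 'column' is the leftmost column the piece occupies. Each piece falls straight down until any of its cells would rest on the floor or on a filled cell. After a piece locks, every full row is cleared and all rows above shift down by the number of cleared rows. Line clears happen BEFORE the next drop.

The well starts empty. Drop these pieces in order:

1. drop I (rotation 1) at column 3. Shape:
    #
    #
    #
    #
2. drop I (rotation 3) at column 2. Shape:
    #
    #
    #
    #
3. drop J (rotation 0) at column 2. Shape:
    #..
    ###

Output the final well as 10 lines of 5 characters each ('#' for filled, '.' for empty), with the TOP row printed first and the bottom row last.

Drop 1: I rot1 at col 3 lands with bottom-row=0; cleared 0 line(s) (total 0); column heights now [0 0 0 4 0], max=4
Drop 2: I rot3 at col 2 lands with bottom-row=0; cleared 0 line(s) (total 0); column heights now [0 0 4 4 0], max=4
Drop 3: J rot0 at col 2 lands with bottom-row=4; cleared 0 line(s) (total 0); column heights now [0 0 6 5 5], max=6

Answer: .....
.....
.....
.....
..#..
..###
..##.
..##.
..##.
..##.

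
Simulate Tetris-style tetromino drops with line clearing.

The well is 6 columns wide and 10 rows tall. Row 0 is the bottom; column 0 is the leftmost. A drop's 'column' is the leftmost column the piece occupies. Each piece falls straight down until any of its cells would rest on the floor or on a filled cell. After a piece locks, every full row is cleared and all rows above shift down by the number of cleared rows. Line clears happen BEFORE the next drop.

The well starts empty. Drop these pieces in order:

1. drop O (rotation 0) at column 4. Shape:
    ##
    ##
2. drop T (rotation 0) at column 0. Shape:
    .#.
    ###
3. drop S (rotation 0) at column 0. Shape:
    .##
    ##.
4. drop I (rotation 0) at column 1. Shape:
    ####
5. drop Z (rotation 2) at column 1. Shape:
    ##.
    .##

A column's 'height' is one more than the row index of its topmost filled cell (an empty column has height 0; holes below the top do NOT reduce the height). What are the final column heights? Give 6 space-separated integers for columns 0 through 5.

Answer: 3 7 7 6 5 2

Derivation:
Drop 1: O rot0 at col 4 lands with bottom-row=0; cleared 0 line(s) (total 0); column heights now [0 0 0 0 2 2], max=2
Drop 2: T rot0 at col 0 lands with bottom-row=0; cleared 0 line(s) (total 0); column heights now [1 2 1 0 2 2], max=2
Drop 3: S rot0 at col 0 lands with bottom-row=2; cleared 0 line(s) (total 0); column heights now [3 4 4 0 2 2], max=4
Drop 4: I rot0 at col 1 lands with bottom-row=4; cleared 0 line(s) (total 0); column heights now [3 5 5 5 5 2], max=5
Drop 5: Z rot2 at col 1 lands with bottom-row=5; cleared 0 line(s) (total 0); column heights now [3 7 7 6 5 2], max=7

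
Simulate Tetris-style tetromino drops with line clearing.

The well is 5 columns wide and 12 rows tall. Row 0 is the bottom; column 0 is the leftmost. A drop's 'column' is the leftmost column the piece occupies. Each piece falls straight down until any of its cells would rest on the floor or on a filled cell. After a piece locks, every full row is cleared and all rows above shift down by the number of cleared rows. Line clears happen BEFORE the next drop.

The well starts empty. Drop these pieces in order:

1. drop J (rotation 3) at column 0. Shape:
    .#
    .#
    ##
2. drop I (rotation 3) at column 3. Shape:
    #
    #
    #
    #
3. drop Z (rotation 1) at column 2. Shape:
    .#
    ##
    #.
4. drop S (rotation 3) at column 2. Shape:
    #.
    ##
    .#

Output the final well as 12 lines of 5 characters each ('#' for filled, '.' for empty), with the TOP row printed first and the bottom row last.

Drop 1: J rot3 at col 0 lands with bottom-row=0; cleared 0 line(s) (total 0); column heights now [1 3 0 0 0], max=3
Drop 2: I rot3 at col 3 lands with bottom-row=0; cleared 0 line(s) (total 0); column heights now [1 3 0 4 0], max=4
Drop 3: Z rot1 at col 2 lands with bottom-row=3; cleared 0 line(s) (total 0); column heights now [1 3 5 6 0], max=6
Drop 4: S rot3 at col 2 lands with bottom-row=6; cleared 0 line(s) (total 0); column heights now [1 3 9 8 0], max=9

Answer: .....
.....
.....
..#..
..##.
...#.
...#.
..##.
..##.
.#.#.
.#.#.
##.#.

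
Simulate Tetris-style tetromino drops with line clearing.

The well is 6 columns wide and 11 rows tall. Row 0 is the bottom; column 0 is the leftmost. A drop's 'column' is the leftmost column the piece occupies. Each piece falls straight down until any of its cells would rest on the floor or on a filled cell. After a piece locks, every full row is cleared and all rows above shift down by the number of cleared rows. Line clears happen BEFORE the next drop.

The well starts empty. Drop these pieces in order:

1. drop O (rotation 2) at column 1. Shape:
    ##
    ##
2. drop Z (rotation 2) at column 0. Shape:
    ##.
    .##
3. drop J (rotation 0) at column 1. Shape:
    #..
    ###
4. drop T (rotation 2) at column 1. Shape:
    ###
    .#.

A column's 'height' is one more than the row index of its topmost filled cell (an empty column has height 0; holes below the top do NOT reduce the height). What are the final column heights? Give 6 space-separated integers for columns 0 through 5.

Drop 1: O rot2 at col 1 lands with bottom-row=0; cleared 0 line(s) (total 0); column heights now [0 2 2 0 0 0], max=2
Drop 2: Z rot2 at col 0 lands with bottom-row=2; cleared 0 line(s) (total 0); column heights now [4 4 3 0 0 0], max=4
Drop 3: J rot0 at col 1 lands with bottom-row=4; cleared 0 line(s) (total 0); column heights now [4 6 5 5 0 0], max=6
Drop 4: T rot2 at col 1 lands with bottom-row=5; cleared 0 line(s) (total 0); column heights now [4 7 7 7 0 0], max=7

Answer: 4 7 7 7 0 0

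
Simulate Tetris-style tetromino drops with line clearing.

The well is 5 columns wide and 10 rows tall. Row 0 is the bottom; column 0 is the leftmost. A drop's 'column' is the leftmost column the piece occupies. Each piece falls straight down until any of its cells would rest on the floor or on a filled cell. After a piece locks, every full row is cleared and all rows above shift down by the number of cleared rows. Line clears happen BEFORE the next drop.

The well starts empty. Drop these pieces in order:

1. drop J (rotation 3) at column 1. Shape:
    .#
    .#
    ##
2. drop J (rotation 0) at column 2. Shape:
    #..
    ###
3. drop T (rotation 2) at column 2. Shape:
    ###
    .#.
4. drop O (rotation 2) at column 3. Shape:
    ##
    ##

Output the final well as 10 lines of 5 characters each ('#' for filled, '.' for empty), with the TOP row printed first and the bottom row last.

Answer: .....
.....
...##
...##
..###
..##.
..###
..#..
..#..
.##..

Derivation:
Drop 1: J rot3 at col 1 lands with bottom-row=0; cleared 0 line(s) (total 0); column heights now [0 1 3 0 0], max=3
Drop 2: J rot0 at col 2 lands with bottom-row=3; cleared 0 line(s) (total 0); column heights now [0 1 5 4 4], max=5
Drop 3: T rot2 at col 2 lands with bottom-row=4; cleared 0 line(s) (total 0); column heights now [0 1 6 6 6], max=6
Drop 4: O rot2 at col 3 lands with bottom-row=6; cleared 0 line(s) (total 0); column heights now [0 1 6 8 8], max=8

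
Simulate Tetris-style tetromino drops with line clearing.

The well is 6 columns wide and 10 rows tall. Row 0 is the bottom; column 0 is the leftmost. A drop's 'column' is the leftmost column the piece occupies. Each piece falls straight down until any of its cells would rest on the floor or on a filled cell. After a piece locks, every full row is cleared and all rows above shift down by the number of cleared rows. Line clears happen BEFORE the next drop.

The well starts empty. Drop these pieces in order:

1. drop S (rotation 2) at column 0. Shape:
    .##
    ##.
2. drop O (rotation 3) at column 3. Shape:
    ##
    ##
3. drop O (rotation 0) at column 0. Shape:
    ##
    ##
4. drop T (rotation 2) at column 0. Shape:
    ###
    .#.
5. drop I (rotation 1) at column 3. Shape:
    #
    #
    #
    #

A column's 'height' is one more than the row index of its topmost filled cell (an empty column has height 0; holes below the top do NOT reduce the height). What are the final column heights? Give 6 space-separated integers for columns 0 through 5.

Answer: 6 6 6 6 2 0

Derivation:
Drop 1: S rot2 at col 0 lands with bottom-row=0; cleared 0 line(s) (total 0); column heights now [1 2 2 0 0 0], max=2
Drop 2: O rot3 at col 3 lands with bottom-row=0; cleared 0 line(s) (total 0); column heights now [1 2 2 2 2 0], max=2
Drop 3: O rot0 at col 0 lands with bottom-row=2; cleared 0 line(s) (total 0); column heights now [4 4 2 2 2 0], max=4
Drop 4: T rot2 at col 0 lands with bottom-row=4; cleared 0 line(s) (total 0); column heights now [6 6 6 2 2 0], max=6
Drop 5: I rot1 at col 3 lands with bottom-row=2; cleared 0 line(s) (total 0); column heights now [6 6 6 6 2 0], max=6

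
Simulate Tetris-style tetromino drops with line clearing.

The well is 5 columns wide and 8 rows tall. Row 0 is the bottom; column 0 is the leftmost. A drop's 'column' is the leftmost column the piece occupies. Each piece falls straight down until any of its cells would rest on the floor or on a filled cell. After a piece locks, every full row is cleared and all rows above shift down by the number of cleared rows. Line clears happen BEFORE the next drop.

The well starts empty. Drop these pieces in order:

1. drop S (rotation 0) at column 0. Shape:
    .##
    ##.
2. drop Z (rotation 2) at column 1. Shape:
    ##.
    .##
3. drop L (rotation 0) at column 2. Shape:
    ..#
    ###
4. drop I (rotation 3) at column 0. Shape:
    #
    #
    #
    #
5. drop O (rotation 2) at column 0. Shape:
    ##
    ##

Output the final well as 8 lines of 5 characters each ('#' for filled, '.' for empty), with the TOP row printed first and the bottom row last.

Drop 1: S rot0 at col 0 lands with bottom-row=0; cleared 0 line(s) (total 0); column heights now [1 2 2 0 0], max=2
Drop 2: Z rot2 at col 1 lands with bottom-row=2; cleared 0 line(s) (total 0); column heights now [1 4 4 3 0], max=4
Drop 3: L rot0 at col 2 lands with bottom-row=4; cleared 0 line(s) (total 0); column heights now [1 4 5 5 6], max=6
Drop 4: I rot3 at col 0 lands with bottom-row=1; cleared 0 line(s) (total 0); column heights now [5 4 5 5 6], max=6
Drop 5: O rot2 at col 0 lands with bottom-row=5; cleared 0 line(s) (total 0); column heights now [7 7 5 5 6], max=7

Answer: .....
##...
##..#
#.###
###..
#.##.
###..
##...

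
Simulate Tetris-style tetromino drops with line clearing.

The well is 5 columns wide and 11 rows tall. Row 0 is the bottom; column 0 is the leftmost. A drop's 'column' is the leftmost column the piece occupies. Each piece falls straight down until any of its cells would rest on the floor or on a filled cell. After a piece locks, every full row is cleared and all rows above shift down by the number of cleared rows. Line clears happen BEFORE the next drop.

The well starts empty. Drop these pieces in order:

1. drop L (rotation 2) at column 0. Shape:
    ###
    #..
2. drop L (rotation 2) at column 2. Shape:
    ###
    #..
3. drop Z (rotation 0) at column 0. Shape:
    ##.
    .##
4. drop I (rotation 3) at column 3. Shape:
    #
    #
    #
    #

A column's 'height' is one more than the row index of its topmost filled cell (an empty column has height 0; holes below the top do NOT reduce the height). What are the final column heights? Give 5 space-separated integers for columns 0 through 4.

Drop 1: L rot2 at col 0 lands with bottom-row=0; cleared 0 line(s) (total 0); column heights now [2 2 2 0 0], max=2
Drop 2: L rot2 at col 2 lands with bottom-row=2; cleared 0 line(s) (total 0); column heights now [2 2 4 4 4], max=4
Drop 3: Z rot0 at col 0 lands with bottom-row=4; cleared 0 line(s) (total 0); column heights now [6 6 5 4 4], max=6
Drop 4: I rot3 at col 3 lands with bottom-row=4; cleared 0 line(s) (total 0); column heights now [6 6 5 8 4], max=8

Answer: 6 6 5 8 4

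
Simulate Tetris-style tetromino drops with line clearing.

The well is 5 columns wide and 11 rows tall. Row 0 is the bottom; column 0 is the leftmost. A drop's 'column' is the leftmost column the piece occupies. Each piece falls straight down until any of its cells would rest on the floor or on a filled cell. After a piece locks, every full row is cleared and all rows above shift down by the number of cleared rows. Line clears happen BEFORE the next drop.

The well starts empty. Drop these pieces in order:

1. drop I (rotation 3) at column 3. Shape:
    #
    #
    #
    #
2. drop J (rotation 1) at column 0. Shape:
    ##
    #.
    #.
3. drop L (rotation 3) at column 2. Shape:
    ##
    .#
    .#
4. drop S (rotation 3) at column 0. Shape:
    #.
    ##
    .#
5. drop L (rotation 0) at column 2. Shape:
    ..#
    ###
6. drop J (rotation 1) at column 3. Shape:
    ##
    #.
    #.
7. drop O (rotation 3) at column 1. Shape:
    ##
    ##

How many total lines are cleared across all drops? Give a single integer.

Answer: 0

Derivation:
Drop 1: I rot3 at col 3 lands with bottom-row=0; cleared 0 line(s) (total 0); column heights now [0 0 0 4 0], max=4
Drop 2: J rot1 at col 0 lands with bottom-row=0; cleared 0 line(s) (total 0); column heights now [3 3 0 4 0], max=4
Drop 3: L rot3 at col 2 lands with bottom-row=4; cleared 0 line(s) (total 0); column heights now [3 3 7 7 0], max=7
Drop 4: S rot3 at col 0 lands with bottom-row=3; cleared 0 line(s) (total 0); column heights now [6 5 7 7 0], max=7
Drop 5: L rot0 at col 2 lands with bottom-row=7; cleared 0 line(s) (total 0); column heights now [6 5 8 8 9], max=9
Drop 6: J rot1 at col 3 lands with bottom-row=8; cleared 0 line(s) (total 0); column heights now [6 5 8 11 11], max=11
Drop 7: O rot3 at col 1 lands with bottom-row=8; cleared 0 line(s) (total 0); column heights now [6 10 10 11 11], max=11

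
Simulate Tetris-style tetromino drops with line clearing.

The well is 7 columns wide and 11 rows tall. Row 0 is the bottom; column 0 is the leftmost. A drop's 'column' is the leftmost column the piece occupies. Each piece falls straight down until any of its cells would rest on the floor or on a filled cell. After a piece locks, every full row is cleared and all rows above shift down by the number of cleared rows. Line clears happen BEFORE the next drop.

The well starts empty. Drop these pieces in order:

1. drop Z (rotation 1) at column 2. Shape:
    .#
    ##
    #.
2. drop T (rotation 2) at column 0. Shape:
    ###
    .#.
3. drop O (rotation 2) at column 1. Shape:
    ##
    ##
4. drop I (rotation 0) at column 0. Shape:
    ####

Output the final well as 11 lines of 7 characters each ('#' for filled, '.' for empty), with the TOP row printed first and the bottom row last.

Answer: .......
.......
.......
.......
.......
####...
.##....
.##....
####...
.###...
..#....

Derivation:
Drop 1: Z rot1 at col 2 lands with bottom-row=0; cleared 0 line(s) (total 0); column heights now [0 0 2 3 0 0 0], max=3
Drop 2: T rot2 at col 0 lands with bottom-row=1; cleared 0 line(s) (total 0); column heights now [3 3 3 3 0 0 0], max=3
Drop 3: O rot2 at col 1 lands with bottom-row=3; cleared 0 line(s) (total 0); column heights now [3 5 5 3 0 0 0], max=5
Drop 4: I rot0 at col 0 lands with bottom-row=5; cleared 0 line(s) (total 0); column heights now [6 6 6 6 0 0 0], max=6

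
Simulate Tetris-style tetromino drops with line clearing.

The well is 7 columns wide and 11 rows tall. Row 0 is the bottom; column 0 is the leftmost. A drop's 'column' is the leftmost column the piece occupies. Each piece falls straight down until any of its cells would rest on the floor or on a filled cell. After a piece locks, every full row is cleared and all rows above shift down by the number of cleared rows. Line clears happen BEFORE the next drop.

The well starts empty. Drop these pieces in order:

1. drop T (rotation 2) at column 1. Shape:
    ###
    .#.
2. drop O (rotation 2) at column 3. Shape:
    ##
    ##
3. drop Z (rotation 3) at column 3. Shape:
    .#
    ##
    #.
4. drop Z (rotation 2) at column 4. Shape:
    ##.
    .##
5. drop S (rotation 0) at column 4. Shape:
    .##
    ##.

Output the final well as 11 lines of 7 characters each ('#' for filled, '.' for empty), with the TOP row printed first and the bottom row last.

Drop 1: T rot2 at col 1 lands with bottom-row=0; cleared 0 line(s) (total 0); column heights now [0 2 2 2 0 0 0], max=2
Drop 2: O rot2 at col 3 lands with bottom-row=2; cleared 0 line(s) (total 0); column heights now [0 2 2 4 4 0 0], max=4
Drop 3: Z rot3 at col 3 lands with bottom-row=4; cleared 0 line(s) (total 0); column heights now [0 2 2 6 7 0 0], max=7
Drop 4: Z rot2 at col 4 lands with bottom-row=6; cleared 0 line(s) (total 0); column heights now [0 2 2 6 8 8 7], max=8
Drop 5: S rot0 at col 4 lands with bottom-row=8; cleared 0 line(s) (total 0); column heights now [0 2 2 6 9 10 10], max=10

Answer: .......
.....##
....##.
....##.
....###
...##..
...#...
...##..
...##..
.###...
..#....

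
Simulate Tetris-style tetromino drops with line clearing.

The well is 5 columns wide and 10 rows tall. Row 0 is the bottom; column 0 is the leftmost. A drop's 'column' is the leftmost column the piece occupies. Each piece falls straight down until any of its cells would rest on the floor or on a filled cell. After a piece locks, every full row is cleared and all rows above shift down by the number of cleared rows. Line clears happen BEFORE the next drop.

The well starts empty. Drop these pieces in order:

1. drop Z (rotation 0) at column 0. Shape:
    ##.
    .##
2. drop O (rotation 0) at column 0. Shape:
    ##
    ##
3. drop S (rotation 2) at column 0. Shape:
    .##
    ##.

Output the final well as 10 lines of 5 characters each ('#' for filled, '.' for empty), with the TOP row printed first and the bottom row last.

Answer: .....
.....
.....
.....
.##..
##...
##...
##...
##...
.##..

Derivation:
Drop 1: Z rot0 at col 0 lands with bottom-row=0; cleared 0 line(s) (total 0); column heights now [2 2 1 0 0], max=2
Drop 2: O rot0 at col 0 lands with bottom-row=2; cleared 0 line(s) (total 0); column heights now [4 4 1 0 0], max=4
Drop 3: S rot2 at col 0 lands with bottom-row=4; cleared 0 line(s) (total 0); column heights now [5 6 6 0 0], max=6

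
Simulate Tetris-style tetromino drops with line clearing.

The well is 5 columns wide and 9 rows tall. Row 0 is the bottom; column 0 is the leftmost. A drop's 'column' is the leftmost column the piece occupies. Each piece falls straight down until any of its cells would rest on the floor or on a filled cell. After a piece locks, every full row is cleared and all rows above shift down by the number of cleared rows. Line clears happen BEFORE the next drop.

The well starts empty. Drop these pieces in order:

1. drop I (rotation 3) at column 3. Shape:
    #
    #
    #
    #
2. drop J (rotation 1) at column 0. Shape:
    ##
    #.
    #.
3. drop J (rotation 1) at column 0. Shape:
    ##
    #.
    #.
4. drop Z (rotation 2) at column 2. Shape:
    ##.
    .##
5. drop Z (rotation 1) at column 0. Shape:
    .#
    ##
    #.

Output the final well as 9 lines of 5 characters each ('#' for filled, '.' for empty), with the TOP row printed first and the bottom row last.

Drop 1: I rot3 at col 3 lands with bottom-row=0; cleared 0 line(s) (total 0); column heights now [0 0 0 4 0], max=4
Drop 2: J rot1 at col 0 lands with bottom-row=0; cleared 0 line(s) (total 0); column heights now [3 3 0 4 0], max=4
Drop 3: J rot1 at col 0 lands with bottom-row=3; cleared 0 line(s) (total 0); column heights now [6 6 0 4 0], max=6
Drop 4: Z rot2 at col 2 lands with bottom-row=4; cleared 0 line(s) (total 0); column heights now [6 6 6 6 5], max=6
Drop 5: Z rot1 at col 0 lands with bottom-row=6; cleared 0 line(s) (total 0); column heights now [8 9 6 6 5], max=9

Answer: .#...
##...
#....
####.
#..##
#..#.
##.#.
#..#.
#..#.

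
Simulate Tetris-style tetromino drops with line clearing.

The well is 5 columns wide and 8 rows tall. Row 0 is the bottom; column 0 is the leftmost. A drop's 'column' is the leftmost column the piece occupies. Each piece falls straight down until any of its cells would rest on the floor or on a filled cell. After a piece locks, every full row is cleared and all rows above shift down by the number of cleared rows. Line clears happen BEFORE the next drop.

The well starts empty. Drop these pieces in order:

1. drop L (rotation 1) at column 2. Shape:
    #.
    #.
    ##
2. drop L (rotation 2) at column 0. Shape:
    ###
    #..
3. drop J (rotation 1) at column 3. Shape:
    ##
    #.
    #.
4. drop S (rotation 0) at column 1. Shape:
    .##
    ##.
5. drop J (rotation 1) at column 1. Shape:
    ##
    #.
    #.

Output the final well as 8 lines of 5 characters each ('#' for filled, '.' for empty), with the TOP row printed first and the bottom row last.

Answer: .....
.##..
.#...
.###.
.##..
#.##.
..##.
..##.

Derivation:
Drop 1: L rot1 at col 2 lands with bottom-row=0; cleared 0 line(s) (total 0); column heights now [0 0 3 1 0], max=3
Drop 2: L rot2 at col 0 lands with bottom-row=2; cleared 0 line(s) (total 0); column heights now [4 4 4 1 0], max=4
Drop 3: J rot1 at col 3 lands with bottom-row=1; cleared 1 line(s) (total 1); column heights now [3 0 3 3 0], max=3
Drop 4: S rot0 at col 1 lands with bottom-row=3; cleared 0 line(s) (total 1); column heights now [3 4 5 5 0], max=5
Drop 5: J rot1 at col 1 lands with bottom-row=4; cleared 0 line(s) (total 1); column heights now [3 7 7 5 0], max=7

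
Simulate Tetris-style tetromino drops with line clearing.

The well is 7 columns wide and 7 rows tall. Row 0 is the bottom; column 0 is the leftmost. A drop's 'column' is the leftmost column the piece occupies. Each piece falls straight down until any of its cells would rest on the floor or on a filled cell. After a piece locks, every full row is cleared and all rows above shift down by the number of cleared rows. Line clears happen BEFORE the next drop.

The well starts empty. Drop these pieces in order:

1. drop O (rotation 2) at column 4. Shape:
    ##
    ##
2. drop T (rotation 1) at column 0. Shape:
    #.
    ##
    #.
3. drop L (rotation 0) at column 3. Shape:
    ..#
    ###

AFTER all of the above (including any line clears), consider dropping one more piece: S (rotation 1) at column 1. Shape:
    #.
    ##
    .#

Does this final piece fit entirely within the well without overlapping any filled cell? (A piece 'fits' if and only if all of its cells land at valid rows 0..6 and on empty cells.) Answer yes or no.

Drop 1: O rot2 at col 4 lands with bottom-row=0; cleared 0 line(s) (total 0); column heights now [0 0 0 0 2 2 0], max=2
Drop 2: T rot1 at col 0 lands with bottom-row=0; cleared 0 line(s) (total 0); column heights now [3 2 0 0 2 2 0], max=3
Drop 3: L rot0 at col 3 lands with bottom-row=2; cleared 0 line(s) (total 0); column heights now [3 2 0 3 3 4 0], max=4
Test piece S rot1 at col 1 (width 2): heights before test = [3 2 0 3 3 4 0]; fits = True

Answer: yes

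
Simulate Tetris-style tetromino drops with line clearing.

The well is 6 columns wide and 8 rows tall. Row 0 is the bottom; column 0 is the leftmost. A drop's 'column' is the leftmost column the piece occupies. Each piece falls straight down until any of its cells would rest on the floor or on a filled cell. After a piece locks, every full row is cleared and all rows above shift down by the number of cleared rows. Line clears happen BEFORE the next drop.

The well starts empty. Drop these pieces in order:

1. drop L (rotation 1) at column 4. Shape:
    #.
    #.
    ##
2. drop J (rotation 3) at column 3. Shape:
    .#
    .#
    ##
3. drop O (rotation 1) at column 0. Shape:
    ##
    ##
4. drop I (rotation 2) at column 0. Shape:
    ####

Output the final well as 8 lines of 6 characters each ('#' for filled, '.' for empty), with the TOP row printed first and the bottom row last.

Drop 1: L rot1 at col 4 lands with bottom-row=0; cleared 0 line(s) (total 0); column heights now [0 0 0 0 3 1], max=3
Drop 2: J rot3 at col 3 lands with bottom-row=3; cleared 0 line(s) (total 0); column heights now [0 0 0 4 6 1], max=6
Drop 3: O rot1 at col 0 lands with bottom-row=0; cleared 0 line(s) (total 0); column heights now [2 2 0 4 6 1], max=6
Drop 4: I rot2 at col 0 lands with bottom-row=4; cleared 0 line(s) (total 0); column heights now [5 5 5 5 6 1], max=6

Answer: ......
......
....#.
#####.
...##.
....#.
##..#.
##..##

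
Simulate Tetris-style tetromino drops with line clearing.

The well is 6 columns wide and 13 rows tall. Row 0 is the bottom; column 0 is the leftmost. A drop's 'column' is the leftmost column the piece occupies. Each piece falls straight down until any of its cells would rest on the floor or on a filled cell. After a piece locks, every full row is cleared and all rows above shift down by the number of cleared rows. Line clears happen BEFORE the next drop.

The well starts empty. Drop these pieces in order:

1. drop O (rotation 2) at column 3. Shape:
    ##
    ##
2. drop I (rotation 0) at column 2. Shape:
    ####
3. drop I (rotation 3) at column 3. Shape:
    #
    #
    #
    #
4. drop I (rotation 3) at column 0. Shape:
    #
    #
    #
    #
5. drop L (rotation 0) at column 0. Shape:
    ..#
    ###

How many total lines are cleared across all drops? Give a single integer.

Answer: 0

Derivation:
Drop 1: O rot2 at col 3 lands with bottom-row=0; cleared 0 line(s) (total 0); column heights now [0 0 0 2 2 0], max=2
Drop 2: I rot0 at col 2 lands with bottom-row=2; cleared 0 line(s) (total 0); column heights now [0 0 3 3 3 3], max=3
Drop 3: I rot3 at col 3 lands with bottom-row=3; cleared 0 line(s) (total 0); column heights now [0 0 3 7 3 3], max=7
Drop 4: I rot3 at col 0 lands with bottom-row=0; cleared 0 line(s) (total 0); column heights now [4 0 3 7 3 3], max=7
Drop 5: L rot0 at col 0 lands with bottom-row=4; cleared 0 line(s) (total 0); column heights now [5 5 6 7 3 3], max=7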